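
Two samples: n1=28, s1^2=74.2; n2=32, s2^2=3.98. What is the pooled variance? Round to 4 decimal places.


sp^2 = ((n1-1)*s1^2 + (n2-1)*s2^2)/(n1+n2-2)
(n1-1)*s1^2 = 27 * 74.2 = 2003.4
(n2-1)*s2^2 = 31 * 3.98 = 123.38
numerator = 2003.4 + 123.38 = 2126.78
n1+n2-2 = 58
sp^2 = 2126.78 / 58 = 106339/2900 ≈ 36.668621

36.6686


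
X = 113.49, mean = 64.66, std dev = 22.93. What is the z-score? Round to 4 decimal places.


z = (X - mu) / sigma
X - mu = 113.49 - 64.66 = 48.83
z = 48.83 / 22.93 = 4883/2293 ≈ 2.129525

2.1295


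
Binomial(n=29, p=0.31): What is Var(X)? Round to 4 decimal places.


Var = n*p*(1-p) = 29 * 0.31 * 0.69 = 6.2031

6.2031


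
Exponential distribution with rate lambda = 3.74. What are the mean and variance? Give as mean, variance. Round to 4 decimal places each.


mean = 1/lam, var = 1/lam^2
mean = 1 / 3.74 = 50/187 ≈ 0.267380
lam^2 = 3.74^2 = 13.9876
var = 1 / 13.9876 ≈ 0.071492

0.2674, 0.0715


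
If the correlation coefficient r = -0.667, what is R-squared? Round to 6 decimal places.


R^2 = r^2 = (-0.667)^2 = 0.444889

0.444889


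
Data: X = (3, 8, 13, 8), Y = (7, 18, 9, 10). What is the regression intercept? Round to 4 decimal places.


a = ybar - b*xbar, where b = sum((xi-xbar)(yi-ybar)) / sum((xi-xbar)^2)
n = 4, xbar = 32/4 = 8, ybar = 44/4 = 11
Sxy = sum((xi-xbar)(yi-ybar)) = 10
Sxx = sum((xi-xbar)^2) = 50
b = Sxy / Sxx = 0.2
a = 11 - 0.2 * 8 = 9.4

9.4000


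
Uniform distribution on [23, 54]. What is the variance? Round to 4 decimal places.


Var = (b-a)^2 / 12
(b-a)^2 = (54 - 23)^2 = 961
Var = 961/12 ≈ 80.083333

80.0833


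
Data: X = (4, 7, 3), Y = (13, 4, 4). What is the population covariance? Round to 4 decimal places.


Cov = (1/n)*sum((xi-xbar)(yi-ybar))
n = 3, xbar = 14/3 ≈ 4.666667, ybar = 21/3 = 7
sum((xi-xbar)(yi-ybar)) = -6
Cov = -6 / 3 = -2

-2.0000


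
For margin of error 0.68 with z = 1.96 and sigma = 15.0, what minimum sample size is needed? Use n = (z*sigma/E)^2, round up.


z*sigma/E = 1.96 * 15.0 / 0.68 = 735/17 ≈ 43.235294
(z*sigma/E)^2 = 540225/289 ≈ 1869.290657
round up: n = 1870

1870


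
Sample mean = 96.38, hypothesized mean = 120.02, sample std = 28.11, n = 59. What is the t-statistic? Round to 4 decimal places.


t = (xbar - mu0) / (s/sqrt(n))
xbar - mu0 = 96.38 - 120.02 = -23.64
sqrt(59) ≈ 7.68114575
s/sqrt(n) = 28.11 / 7.68114575 ≈ 3.65961029
t = -23.64 / 3.65961029 ≈ -6.459704

-6.4597


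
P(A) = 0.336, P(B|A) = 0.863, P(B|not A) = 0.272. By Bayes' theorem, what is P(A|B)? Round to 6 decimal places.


P(A|B) = P(B|A)*P(A) / P(B), P(B) = P(B|A)*P(A) + P(B|not A)*P(not A)
P(B|A)*P(A) = 0.863 * 0.336 = 0.289968
P(B|not A)*P(not A) = 0.272 * 0.664 = 0.180608
P(B) = 0.289968 + 0.180608 = 0.470576
P(A|B) = 0.289968 / 0.470576 ≈ 0.61619802

0.616198


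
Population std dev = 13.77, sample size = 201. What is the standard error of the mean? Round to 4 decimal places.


SE = sigma / sqrt(n)
sqrt(201) ≈ 14.177447
SE = 13.77 / 14.177447 ≈ 0.971261

0.9713


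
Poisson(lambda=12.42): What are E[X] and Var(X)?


E[X] = Var(X) = lambda = 12.42

12.42, 12.42


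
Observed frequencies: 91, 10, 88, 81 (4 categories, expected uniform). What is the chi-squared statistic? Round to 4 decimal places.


chi2 = sum((O-E)^2/E), E = total/4
total = 270, E = 270/4 = 67.5
(91 - 67.5)^2 / 67.5 = 552.25 / 67.5 = 2209/270 ≈ 8.181481
(10 - 67.5)^2 / 67.5 = 3306.25 / 67.5 = 2645/54 ≈ 48.981481
(88 - 67.5)^2 / 67.5 = 420.25 / 67.5 = 1681/270 ≈ 6.225926
(81 - 67.5)^2 / 67.5 = 182.25 / 67.5 = 2.7
chi2 = 2974/45 ≈ 66.088889

66.0889


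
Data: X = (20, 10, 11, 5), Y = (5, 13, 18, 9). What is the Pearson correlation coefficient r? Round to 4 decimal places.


r = sum((xi-xbar)(yi-ybar)) / sqrt(sum((xi-xbar)^2) * sum((yi-ybar)^2))
n = 4, xbar = 46/4 = 11.5, ybar = 45/4 = 11.25
Sxy = sum((xi-xbar)(yi-ybar)) = -44.5
Sxx = sum((xi-xbar)^2) = 117
Syy = sum((yi-ybar)^2) = 92.75
sqrt(Sxx*Syy) ≈ 104.171733
r = Sxy / sqrt(Sxx*Syy) = -44.5 / 104.171733 ≈ -0.427179

-0.4272


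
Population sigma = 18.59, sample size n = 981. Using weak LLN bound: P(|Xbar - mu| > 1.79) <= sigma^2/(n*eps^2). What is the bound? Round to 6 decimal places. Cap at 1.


bound = min(1, sigma^2/(n*eps^2))
sigma^2 = 18.59^2 = 345.5881
n*eps^2 = 981 * 1.79^2 = 981 * 3.2041 = 3143.2221
sigma^2/(n*eps^2) = 345.5881 / 3143.2221 ≈ 0.10994708

0.109947


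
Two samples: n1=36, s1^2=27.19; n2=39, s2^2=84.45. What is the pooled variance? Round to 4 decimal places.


sp^2 = ((n1-1)*s1^2 + (n2-1)*s2^2)/(n1+n2-2)
(n1-1)*s1^2 = 35 * 27.19 = 951.65
(n2-1)*s2^2 = 38 * 84.45 = 3209.1
numerator = 951.65 + 3209.1 = 4160.75
n1+n2-2 = 73
sp^2 = 4160.75 / 73 = 16643/292 ≈ 56.996575

56.9966


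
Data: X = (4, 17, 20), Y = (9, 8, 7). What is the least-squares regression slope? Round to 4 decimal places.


b = sum((xi-xbar)(yi-ybar)) / sum((xi-xbar)^2)
n = 3, xbar = 41/3 ≈ 13.666667, ybar = 24/3 = 8
Sxy = sum((xi-xbar)(yi-ybar)) = -16
Sxx = sum((xi-xbar)^2) = 434/3 ≈ 144.666667
b = Sxy / Sxx = -24/217 ≈ -0.110599

-0.1106


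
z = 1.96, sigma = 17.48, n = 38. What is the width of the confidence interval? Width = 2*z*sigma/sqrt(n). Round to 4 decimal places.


width = 2*z*sigma/sqrt(n)
2*z*sigma = 2 * 1.96 * 17.48 = 68.5216
sqrt(38) ≈ 6.164414
width = 68.5216 / 6.164414 ≈ 11.115671

11.1157


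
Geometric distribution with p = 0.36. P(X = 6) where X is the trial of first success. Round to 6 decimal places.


P = (1-p)^(k-1) * p
(1-p)^(k-1) = 0.64^5 ≈ 0.1073742
P = 0.1073742 * 0.36 ≈ 0.03865471

0.038655


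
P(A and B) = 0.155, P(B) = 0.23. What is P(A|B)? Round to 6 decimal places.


P(A|B) = P(A and B) / P(B) = 0.155 / 0.23 = 31/46 ≈ 0.67391304

0.673913


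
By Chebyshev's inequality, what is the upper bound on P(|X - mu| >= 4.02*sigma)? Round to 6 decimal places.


P <= 1/k^2
k^2 = 4.02^2 = 16.1604
1/k^2 = 1 / 16.1604 ≈ 0.06187966

0.061880


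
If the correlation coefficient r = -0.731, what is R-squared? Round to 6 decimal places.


R^2 = r^2 = (-0.731)^2 = 0.534361

0.534361


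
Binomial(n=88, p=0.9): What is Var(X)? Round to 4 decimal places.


Var = n*p*(1-p) = 88 * 0.9 * 0.1 = 7.92

7.9200


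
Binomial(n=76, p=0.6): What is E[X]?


E[X] = n*p = 76 * 0.6 = 45.6

45.6


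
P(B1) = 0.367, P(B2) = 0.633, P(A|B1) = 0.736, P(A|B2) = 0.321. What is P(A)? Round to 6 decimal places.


P(A) = P(A|B1)*P(B1) + P(A|B2)*P(B2)
P(A|B1)*P(B1) = 0.736 * 0.367 = 0.270112
P(A|B2)*P(B2) = 0.321 * 0.633 = 0.203193
P(A) = 0.270112 + 0.203193 = 0.473305

0.473305


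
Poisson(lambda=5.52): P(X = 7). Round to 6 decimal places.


P = e^(-lam) * lam^k / k!
e^(-5.52) ≈ 0.004005848
lam^k = 5.52^7 ≈ 156161.346164
k! = 7! = 5040
P = 0.004005848 * 156161.346164 / 5040 ≈ 0.124119

0.124119


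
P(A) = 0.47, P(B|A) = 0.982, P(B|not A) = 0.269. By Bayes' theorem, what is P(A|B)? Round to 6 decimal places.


P(A|B) = P(B|A)*P(A) / P(B), P(B) = P(B|A)*P(A) + P(B|not A)*P(not A)
P(B|A)*P(A) = 0.982 * 0.47 = 0.46154
P(B|not A)*P(not A) = 0.269 * 0.53 = 0.14257
P(B) = 0.46154 + 0.14257 = 0.60411
P(A|B) = 0.46154 / 0.60411 ≈ 0.76399993

0.764000


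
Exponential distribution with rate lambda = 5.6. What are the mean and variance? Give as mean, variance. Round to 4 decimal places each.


mean = 1/lam, var = 1/lam^2
mean = 1 / 5.6 = 5/28 ≈ 0.178571
lam^2 = 5.6^2 = 31.36
var = 1 / 31.36 = 25/784 ≈ 0.031888

0.1786, 0.0319


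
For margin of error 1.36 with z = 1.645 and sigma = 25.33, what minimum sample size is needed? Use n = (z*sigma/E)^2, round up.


z*sigma/E = 1.645 * 25.33 / 1.36 = 30.638125
(z*sigma/E)^2 ≈ 938.694704
round up: n = 939

939


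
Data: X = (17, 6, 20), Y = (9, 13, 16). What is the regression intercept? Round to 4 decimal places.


a = ybar - b*xbar, where b = sum((xi-xbar)(yi-ybar)) / sum((xi-xbar)^2)
n = 3, xbar = 43/3 ≈ 14.333333, ybar = 38/3 ≈ 12.666667
Sxy = sum((xi-xbar)(yi-ybar)) = 19/3 ≈ 6.333333
Sxx = sum((xi-xbar)^2) = 326/3 ≈ 108.666667
b = Sxy / Sxx = 19/326 ≈ 0.058282
a = 12.666667 - 0.058282 * 14.333333 = 3857/326 ≈ 11.831288

11.8313


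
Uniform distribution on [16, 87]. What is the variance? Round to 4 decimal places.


Var = (b-a)^2 / 12
(b-a)^2 = (87 - 16)^2 = 5041
Var = 5041/12 ≈ 420.083333

420.0833


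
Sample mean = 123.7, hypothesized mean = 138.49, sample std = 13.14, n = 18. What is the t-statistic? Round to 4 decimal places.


t = (xbar - mu0) / (s/sqrt(n))
xbar - mu0 = 123.7 - 138.49 = -14.79
sqrt(18) ≈ 4.24264069
s/sqrt(n) = 13.14 / 4.24264069 ≈ 3.09712770
t = -14.79 / 3.09712770 ≈ -4.775392

-4.7754


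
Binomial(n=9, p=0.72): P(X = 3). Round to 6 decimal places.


P = C(n,k) * p^k * (1-p)^(n-k)
C(9,3) = 84
p^k = 0.72^3 = 0.373248
(1-p)^(n-k) = 0.28^6 ≈ 0.0004818903
P = 84 * 0.373248 * 0.0004818903 ≈ 0.015109

0.015109


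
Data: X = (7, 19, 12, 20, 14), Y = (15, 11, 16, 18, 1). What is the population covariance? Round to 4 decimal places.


Cov = (1/n)*sum((xi-xbar)(yi-ybar))
n = 5, xbar = 72/5 = 14.4, ybar = 61/5 = 12.2
sum((xi-xbar)(yi-ybar)) = 1.6
Cov = 1.6 / 5 = 0.32

0.3200


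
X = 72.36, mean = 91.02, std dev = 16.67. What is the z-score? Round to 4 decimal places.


z = (X - mu) / sigma
X - mu = 72.36 - 91.02 = -18.66
z = -18.66 / 16.67 = -1866/1667 ≈ -1.119376

-1.1194


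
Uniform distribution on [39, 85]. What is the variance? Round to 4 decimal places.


Var = (b-a)^2 / 12
(b-a)^2 = (85 - 39)^2 = 2116
Var = 2116/12 ≈ 176.333333

176.3333


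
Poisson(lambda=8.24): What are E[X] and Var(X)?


E[X] = Var(X) = lambda = 8.24

8.24, 8.24


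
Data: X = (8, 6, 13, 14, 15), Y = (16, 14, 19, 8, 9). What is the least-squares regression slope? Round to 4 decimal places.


b = sum((xi-xbar)(yi-ybar)) / sum((xi-xbar)^2)
n = 5, xbar = 56/5 = 11.2, ybar = 66/5 = 13.2
Sxy = sum((xi-xbar)(yi-ybar)) = -33.2
Sxx = sum((xi-xbar)^2) = 62.8
b = Sxy / Sxx = -83/157 ≈ -0.528662

-0.5287


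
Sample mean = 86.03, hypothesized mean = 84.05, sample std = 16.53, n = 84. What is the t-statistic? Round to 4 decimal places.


t = (xbar - mu0) / (s/sqrt(n))
xbar - mu0 = 86.03 - 84.05 = 1.98
sqrt(84) ≈ 9.16515139
s/sqrt(n) = 16.53 / 9.16515139 ≈ 1.80357086
t = 1.98 / 1.80357086 ≈ 1.097822

1.0978


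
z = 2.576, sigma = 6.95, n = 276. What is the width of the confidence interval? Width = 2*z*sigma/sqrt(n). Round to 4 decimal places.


width = 2*z*sigma/sqrt(n)
2*z*sigma = 2 * 2.576 * 6.95 = 35.8064
sqrt(276) ≈ 16.613248
width = 35.8064 / 16.613248 ≈ 2.155292

2.1553


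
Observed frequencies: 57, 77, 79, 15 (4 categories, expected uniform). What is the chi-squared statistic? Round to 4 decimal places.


chi2 = sum((O-E)^2/E), E = total/4
total = 228, E = 228/4 = 57
(57 - 57)^2 / 57 = 0 / 57 = 0
(77 - 57)^2 / 57 = 400 / 57 = 400/57 ≈ 7.017544
(79 - 57)^2 / 57 = 484 / 57 = 484/57 ≈ 8.491228
(15 - 57)^2 / 57 = 1764 / 57 = 588/19 ≈ 30.947368
chi2 = 2648/57 ≈ 46.456140

46.4561


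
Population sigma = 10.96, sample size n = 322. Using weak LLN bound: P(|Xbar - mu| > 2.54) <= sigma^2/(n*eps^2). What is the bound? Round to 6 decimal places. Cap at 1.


bound = min(1, sigma^2/(n*eps^2))
sigma^2 = 10.96^2 = 120.1216
n*eps^2 = 322 * 2.54^2 = 322 * 6.4516 = 2077.4152
sigma^2/(n*eps^2) = 120.1216 / 2077.4152 ≈ 0.05782262

0.057823


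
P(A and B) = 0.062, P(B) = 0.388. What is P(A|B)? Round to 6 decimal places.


P(A|B) = P(A and B) / P(B) = 0.062 / 0.388 = 31/194 ≈ 0.15979381

0.159794


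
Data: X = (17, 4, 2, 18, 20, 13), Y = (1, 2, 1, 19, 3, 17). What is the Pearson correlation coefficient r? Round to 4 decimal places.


r = sum((xi-xbar)(yi-ybar)) / sqrt(sum((xi-xbar)^2) * sum((yi-ybar)^2))
n = 6, xbar = 74/6 = 37/3 ≈ 12.333333, ybar = 43/6 ≈ 7.166667
Sxy = sum((xi-xbar)(yi-ybar)) = 359/3 ≈ 119.666667
Sxx = sum((xi-xbar)^2) = 868/3 ≈ 289.333333
Syy = sum((yi-ybar)^2) = 2141/6 ≈ 356.833333
sqrt(Sxx*Syy) ≈ 321.315698
r = Sxy / sqrt(Sxx*Syy) = 119.666667 / 321.315698 ≈ 0.372427

0.3724


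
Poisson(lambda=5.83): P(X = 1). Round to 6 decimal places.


P = e^(-lam) * lam^k / k!
e^(-5.83) ≈ 0.002938077
lam^k = 5.83^1 = 5.83
k! = 1! = 1
P = 0.002938077 * 5.83 / 1 ≈ 0.017129

0.017129


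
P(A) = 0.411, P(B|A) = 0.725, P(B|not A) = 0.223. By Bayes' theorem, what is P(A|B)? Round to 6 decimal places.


P(A|B) = P(B|A)*P(A) / P(B), P(B) = P(B|A)*P(A) + P(B|not A)*P(not A)
P(B|A)*P(A) = 0.725 * 0.411 = 0.297975
P(B|not A)*P(not A) = 0.223 * 0.589 = 0.131347
P(B) = 0.297975 + 0.131347 = 0.429322
P(A|B) = 0.297975 / 0.429322 ≈ 0.69405947

0.694059


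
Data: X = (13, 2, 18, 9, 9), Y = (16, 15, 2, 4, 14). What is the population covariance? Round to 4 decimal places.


Cov = (1/n)*sum((xi-xbar)(yi-ybar))
n = 5, xbar = 51/5 = 10.2, ybar = 51/5 = 10.2
sum((xi-xbar)(yi-ybar)) = -84.2
Cov = -84.2 / 5 = -16.84

-16.8400


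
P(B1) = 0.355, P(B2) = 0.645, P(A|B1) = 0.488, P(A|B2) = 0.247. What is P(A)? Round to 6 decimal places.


P(A) = P(A|B1)*P(B1) + P(A|B2)*P(B2)
P(A|B1)*P(B1) = 0.488 * 0.355 = 0.17324
P(A|B2)*P(B2) = 0.247 * 0.645 = 0.159315
P(A) = 0.17324 + 0.159315 = 0.332555

0.332555


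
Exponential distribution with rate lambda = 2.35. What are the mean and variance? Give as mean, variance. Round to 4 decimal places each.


mean = 1/lam, var = 1/lam^2
mean = 1 / 2.35 = 20/47 ≈ 0.425532
lam^2 = 2.35^2 = 5.5225
var = 1 / 5.5225 = 400/2209 ≈ 0.181077

0.4255, 0.1811


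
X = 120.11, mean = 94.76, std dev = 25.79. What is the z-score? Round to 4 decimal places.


z = (X - mu) / sigma
X - mu = 120.11 - 94.76 = 25.35
z = 25.35 / 25.79 = 2535/2579 ≈ 0.982939

0.9829


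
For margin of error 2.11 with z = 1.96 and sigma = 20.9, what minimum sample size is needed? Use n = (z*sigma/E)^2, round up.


z*sigma/E = 1.96 * 20.9 / 2.11 = 20482/1055 ≈ 19.414218
(z*sigma/E)^2 ≈ 376.911861
round up: n = 377

377


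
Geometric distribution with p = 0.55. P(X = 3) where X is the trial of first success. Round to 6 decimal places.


P = (1-p)^(k-1) * p
(1-p)^(k-1) = 0.45^2 = 0.2025
P = 0.2025 * 0.55 = 0.111375

0.111375


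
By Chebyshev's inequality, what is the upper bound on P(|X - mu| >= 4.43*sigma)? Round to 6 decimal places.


P <= 1/k^2
k^2 = 4.43^2 = 19.6249
1/k^2 = 1 / 19.6249 ≈ 0.05095567

0.050956


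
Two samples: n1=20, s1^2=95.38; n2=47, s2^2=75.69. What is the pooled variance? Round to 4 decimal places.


sp^2 = ((n1-1)*s1^2 + (n2-1)*s2^2)/(n1+n2-2)
(n1-1)*s1^2 = 19 * 95.38 = 1812.22
(n2-1)*s2^2 = 46 * 75.69 = 3481.74
numerator = 1812.22 + 3481.74 = 5293.96
n1+n2-2 = 65
sp^2 = 5293.96 / 65 = 132349/1625 ≈ 81.445538

81.4455


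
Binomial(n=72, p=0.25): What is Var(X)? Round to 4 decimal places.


Var = n*p*(1-p) = 72 * 0.25 * 0.75 = 13.5

13.5000


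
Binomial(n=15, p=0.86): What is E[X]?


E[X] = n*p = 15 * 0.86 = 12.9

12.9


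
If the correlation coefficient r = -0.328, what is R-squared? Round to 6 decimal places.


R^2 = r^2 = (-0.328)^2 = 0.107584

0.107584


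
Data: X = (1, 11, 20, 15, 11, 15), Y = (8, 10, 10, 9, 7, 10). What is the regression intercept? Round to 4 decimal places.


a = ybar - b*xbar, where b = sum((xi-xbar)(yi-ybar)) / sum((xi-xbar)^2)
n = 6, xbar = 73/6 ≈ 12.166667, ybar = 54/6 = 9
Sxy = sum((xi-xbar)(yi-ybar)) = 23
Sxx = sum((xi-xbar)^2) = 1229/6 ≈ 204.833333
b = Sxy / Sxx = 138/1229 ≈ 0.112286
a = 9 - 0.112286 * 12.166667 = 9382/1229 ≈ 7.633849

7.6338


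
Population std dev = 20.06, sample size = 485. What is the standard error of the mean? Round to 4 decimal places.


SE = sigma / sqrt(n)
sqrt(485) ≈ 22.022716
SE = 20.06 / 22.022716 ≈ 0.910878

0.9109


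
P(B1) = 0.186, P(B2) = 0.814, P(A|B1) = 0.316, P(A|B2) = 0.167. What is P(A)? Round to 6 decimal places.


P(A) = P(A|B1)*P(B1) + P(A|B2)*P(B2)
P(A|B1)*P(B1) = 0.316 * 0.186 = 0.058776
P(A|B2)*P(B2) = 0.167 * 0.814 = 0.135938
P(A) = 0.058776 + 0.135938 = 0.194714

0.194714


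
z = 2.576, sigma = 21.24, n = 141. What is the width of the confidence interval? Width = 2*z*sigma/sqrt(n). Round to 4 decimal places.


width = 2*z*sigma/sqrt(n)
2*z*sigma = 2 * 2.576 * 21.24 = 109.42848
sqrt(141) ≈ 11.874342
width = 109.42848 / 11.874342 ≈ 9.215540

9.2155


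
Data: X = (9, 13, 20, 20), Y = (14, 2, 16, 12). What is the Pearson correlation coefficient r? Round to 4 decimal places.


r = sum((xi-xbar)(yi-ybar)) / sqrt(sum((xi-xbar)^2) * sum((yi-ybar)^2))
n = 4, xbar = 62/4 = 15.5, ybar = 44/4 = 11
Sxy = sum((xi-xbar)(yi-ybar)) = 30
Sxx = sum((xi-xbar)^2) = 89
Syy = sum((yi-ybar)^2) = 116
sqrt(Sxx*Syy) ≈ 101.607086
r = Sxy / sqrt(Sxx*Syy) = 30 / 101.607086 ≈ 0.295255

0.2953


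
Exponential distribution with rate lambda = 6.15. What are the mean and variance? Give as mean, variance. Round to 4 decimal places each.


mean = 1/lam, var = 1/lam^2
mean = 1 / 6.15 = 20/123 ≈ 0.162602
lam^2 = 6.15^2 = 37.8225
var = 1 / 37.8225 ≈ 0.026439

0.1626, 0.0264


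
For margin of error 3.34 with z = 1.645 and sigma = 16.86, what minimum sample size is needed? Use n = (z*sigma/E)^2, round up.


z*sigma/E = 1.645 * 16.86 / 3.34 ≈ 8.303802
(z*sigma/E)^2 ≈ 68.953134
round up: n = 69

69


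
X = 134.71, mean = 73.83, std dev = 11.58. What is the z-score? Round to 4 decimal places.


z = (X - mu) / sigma
X - mu = 134.71 - 73.83 = 60.88
z = 60.88 / 11.58 = 3044/579 ≈ 5.257340

5.2573


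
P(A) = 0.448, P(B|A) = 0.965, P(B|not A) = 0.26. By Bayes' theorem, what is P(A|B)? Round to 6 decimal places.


P(A|B) = P(B|A)*P(A) / P(B), P(B) = P(B|A)*P(A) + P(B|not A)*P(not A)
P(B|A)*P(A) = 0.965 * 0.448 = 0.43232
P(B|not A)*P(not A) = 0.26 * 0.552 = 0.14352
P(B) = 0.43232 + 0.14352 = 0.57584
P(A|B) = 0.43232 / 0.57584 = 2702/3599 ≈ 0.75076410

0.750764


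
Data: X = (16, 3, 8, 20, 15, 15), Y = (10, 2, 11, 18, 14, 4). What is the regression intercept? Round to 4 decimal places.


a = ybar - b*xbar, where b = sum((xi-xbar)(yi-ybar)) / sum((xi-xbar)^2)
n = 6, xbar = 77/6 ≈ 12.833333, ybar = 59/6 ≈ 9.833333
Sxy = sum((xi-xbar)(yi-ybar)) = 761/6 ≈ 126.833333
Sxx = sum((xi-xbar)^2) = 1145/6 ≈ 190.833333
b = Sxy / Sxx = 761/1145 ≈ 0.664629
a = 9.833333 - 0.664629 * 12.833333 = 1493/1145 ≈ 1.303930

1.3039


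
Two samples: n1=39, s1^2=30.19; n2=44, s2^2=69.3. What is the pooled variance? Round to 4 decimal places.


sp^2 = ((n1-1)*s1^2 + (n2-1)*s2^2)/(n1+n2-2)
(n1-1)*s1^2 = 38 * 30.19 = 1147.22
(n2-1)*s2^2 = 43 * 69.3 = 2979.9
numerator = 1147.22 + 2979.9 = 4127.12
n1+n2-2 = 81
sp^2 = 4127.12 / 81 = 103178/2025 ≈ 50.952099

50.9521


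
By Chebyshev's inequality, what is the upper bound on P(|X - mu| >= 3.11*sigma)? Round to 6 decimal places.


P <= 1/k^2
k^2 = 3.11^2 = 9.6721
1/k^2 = 1 / 9.6721 ≈ 0.10339016

0.103390


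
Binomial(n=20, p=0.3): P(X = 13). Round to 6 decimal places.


P = C(n,k) * p^k * (1-p)^(n-k)
C(20,13) = 77520
p^k = 0.3^13 = 0.0000001594323
(1-p)^(n-k) = 0.7^7 = 0.0823543
P = 77520 * 0.0000001594323 * 0.0823543 ≈ 0.001018

0.001018


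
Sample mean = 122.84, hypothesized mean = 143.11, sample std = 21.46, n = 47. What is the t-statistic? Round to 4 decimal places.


t = (xbar - mu0) / (s/sqrt(n))
xbar - mu0 = 122.84 - 143.11 = -20.27
sqrt(47) ≈ 6.85565460
s/sqrt(n) = 21.46 / 6.85565460 ≈ 3.13026272
t = -20.27 / 3.13026272 ≈ -6.475495

-6.4755


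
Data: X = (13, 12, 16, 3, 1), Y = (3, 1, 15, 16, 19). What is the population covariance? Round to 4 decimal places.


Cov = (1/n)*sum((xi-xbar)(yi-ybar))
n = 5, xbar = 45/5 = 9, ybar = 54/5 = 10.8
sum((xi-xbar)(yi-ybar)) = -128
Cov = -128 / 5 = -25.6

-25.6000


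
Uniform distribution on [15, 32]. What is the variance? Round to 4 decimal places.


Var = (b-a)^2 / 12
(b-a)^2 = (32 - 15)^2 = 289
Var = 289/12 ≈ 24.083333

24.0833


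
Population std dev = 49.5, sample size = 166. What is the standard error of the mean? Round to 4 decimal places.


SE = sigma / sqrt(n)
sqrt(166) ≈ 12.884099
SE = 49.5 / 12.884099 ≈ 3.841945

3.8419


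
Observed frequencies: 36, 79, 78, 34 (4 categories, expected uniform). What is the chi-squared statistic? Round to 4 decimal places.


chi2 = sum((O-E)^2/E), E = total/4
total = 227, E = 227/4 = 56.75
(36 - 56.75)^2 / 56.75 = 430.5625 / 56.75 = 6889/908 ≈ 7.587004
(79 - 56.75)^2 / 56.75 = 495.0625 / 56.75 = 7921/908 ≈ 8.723568
(78 - 56.75)^2 / 56.75 = 451.5625 / 56.75 = 7225/908 ≈ 7.957048
(34 - 56.75)^2 / 56.75 = 517.5625 / 56.75 = 8281/908 ≈ 9.120044
chi2 = 7579/227 ≈ 33.387665

33.3877


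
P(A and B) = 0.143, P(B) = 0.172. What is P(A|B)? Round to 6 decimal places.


P(A|B) = P(A and B) / P(B) = 0.143 / 0.172 = 143/172 ≈ 0.83139535

0.831395


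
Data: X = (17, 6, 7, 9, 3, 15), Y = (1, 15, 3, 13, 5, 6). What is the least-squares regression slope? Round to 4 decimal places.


b = sum((xi-xbar)(yi-ybar)) / sum((xi-xbar)^2)
n = 6, xbar = 57/6 = 9.5, ybar = 43/6 ≈ 7.166667
Sxy = sum((xi-xbar)(yi-ybar)) = -58.5
Sxx = sum((xi-xbar)^2) = 147.5
b = Sxy / Sxx = -117/295 ≈ -0.396610

-0.3966


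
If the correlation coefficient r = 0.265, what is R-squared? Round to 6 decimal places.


R^2 = r^2 = (0.265)^2 = 0.070225

0.070225


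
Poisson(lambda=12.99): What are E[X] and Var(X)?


E[X] = Var(X) = lambda = 12.99

12.99, 12.99


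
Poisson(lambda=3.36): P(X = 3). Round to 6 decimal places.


P = e^(-lam) * lam^k / k!
e^(-3.36) ≈ 0.03473526
lam^k = 3.36^3 = 37.933056
k! = 3! = 6
P = 0.03473526 * 37.933056 / 6 ≈ 0.219602

0.219602


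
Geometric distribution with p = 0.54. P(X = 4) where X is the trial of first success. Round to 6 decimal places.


P = (1-p)^(k-1) * p
(1-p)^(k-1) = 0.46^3 = 0.097336
P = 0.097336 * 0.54 = 0.05256144

0.052561


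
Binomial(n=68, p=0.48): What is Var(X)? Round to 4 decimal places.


Var = n*p*(1-p) = 68 * 0.48 * 0.52 = 16.9728

16.9728


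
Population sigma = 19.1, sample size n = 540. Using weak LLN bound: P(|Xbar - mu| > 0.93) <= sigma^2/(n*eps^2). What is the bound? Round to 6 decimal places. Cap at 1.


bound = min(1, sigma^2/(n*eps^2))
sigma^2 = 19.1^2 = 364.81
n*eps^2 = 540 * 0.93^2 = 540 * 0.8649 = 467.046
sigma^2/(n*eps^2) = 364.81 / 467.046 ≈ 0.78110079

0.781101


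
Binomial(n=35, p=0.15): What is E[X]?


E[X] = n*p = 35 * 0.15 = 5.25

5.25


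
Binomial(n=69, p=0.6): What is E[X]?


E[X] = n*p = 69 * 0.6 = 41.4

41.4


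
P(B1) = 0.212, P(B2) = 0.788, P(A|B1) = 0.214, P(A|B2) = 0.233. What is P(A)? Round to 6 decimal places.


P(A) = P(A|B1)*P(B1) + P(A|B2)*P(B2)
P(A|B1)*P(B1) = 0.214 * 0.212 = 0.045368
P(A|B2)*P(B2) = 0.233 * 0.788 = 0.183604
P(A) = 0.045368 + 0.183604 = 0.228972

0.228972


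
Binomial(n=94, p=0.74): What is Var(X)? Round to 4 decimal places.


Var = n*p*(1-p) = 94 * 0.74 * 0.26 = 18.0856

18.0856


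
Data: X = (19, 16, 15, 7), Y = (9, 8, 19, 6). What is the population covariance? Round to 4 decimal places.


Cov = (1/n)*sum((xi-xbar)(yi-ybar))
n = 4, xbar = 57/4 = 14.25, ybar = 42/4 = 10.5
sum((xi-xbar)(yi-ybar)) = 27.5
Cov = 27.5 / 4 = 6.875

6.8750


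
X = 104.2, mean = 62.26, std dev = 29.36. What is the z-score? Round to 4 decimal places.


z = (X - mu) / sigma
X - mu = 104.2 - 62.26 = 41.94
z = 41.94 / 29.36 = 2097/1468 ≈ 1.428474

1.4285


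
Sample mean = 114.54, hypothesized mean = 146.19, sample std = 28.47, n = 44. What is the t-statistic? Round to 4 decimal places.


t = (xbar - mu0) / (s/sqrt(n))
xbar - mu0 = 114.54 - 146.19 = -31.65
sqrt(44) ≈ 6.63324958
s/sqrt(n) = 28.47 / 6.63324958 ≈ 4.29201399
t = -31.65 / 4.29201399 ≈ -7.374160

-7.3742


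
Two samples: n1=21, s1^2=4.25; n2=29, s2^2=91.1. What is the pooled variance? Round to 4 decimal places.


sp^2 = ((n1-1)*s1^2 + (n2-1)*s2^2)/(n1+n2-2)
(n1-1)*s1^2 = 20 * 4.25 = 85
(n2-1)*s2^2 = 28 * 91.1 = 2550.8
numerator = 85 + 2550.8 = 2635.8
n1+n2-2 = 48
sp^2 = 2635.8 / 48 = 54.9125

54.9125


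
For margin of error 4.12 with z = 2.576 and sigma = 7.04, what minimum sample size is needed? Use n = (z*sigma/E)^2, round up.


z*sigma/E = 2.576 * 7.04 / 4.12 ≈ 4.401709
(z*sigma/E)^2 ≈ 19.375040
round up: n = 20

20


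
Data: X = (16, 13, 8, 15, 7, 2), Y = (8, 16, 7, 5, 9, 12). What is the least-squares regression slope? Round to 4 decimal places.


b = sum((xi-xbar)(yi-ybar)) / sum((xi-xbar)^2)
n = 6, xbar = 61/6 ≈ 10.166667, ybar = 57/6 = 9.5
Sxy = sum((xi-xbar)(yi-ybar)) = -25.5
Sxx = sum((xi-xbar)^2) = 881/6 ≈ 146.833333
b = Sxy / Sxx = -153/881 ≈ -0.173666

-0.1737


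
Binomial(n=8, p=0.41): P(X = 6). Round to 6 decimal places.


P = C(n,k) * p^k * (1-p)^(n-k)
C(8,6) = 28
p^k = 0.41^6 ≈ 0.004750104
(1-p)^(n-k) = 0.59^2 = 0.3481
P = 28 * 0.004750104 * 0.3481 ≈ 0.046298

0.046298


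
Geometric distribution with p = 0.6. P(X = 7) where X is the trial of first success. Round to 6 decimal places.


P = (1-p)^(k-1) * p
(1-p)^(k-1) = 0.4^6 = 0.004096
P = 0.004096 * 0.6 = 0.0024576

0.002458


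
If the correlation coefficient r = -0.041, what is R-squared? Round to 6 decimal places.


R^2 = r^2 = (-0.041)^2 = 0.001681

0.001681


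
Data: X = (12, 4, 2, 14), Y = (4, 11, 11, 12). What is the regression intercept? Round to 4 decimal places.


a = ybar - b*xbar, where b = sum((xi-xbar)(yi-ybar)) / sum((xi-xbar)^2)
n = 4, xbar = 32/4 = 8, ybar = 38/4 = 9.5
Sxy = sum((xi-xbar)(yi-ybar)) = -22
Sxx = sum((xi-xbar)^2) = 104
b = Sxy / Sxx = -11/52 ≈ -0.211538
a = 9.5 - (-0.211538) * 8 = 291/26 ≈ 11.192308

11.1923


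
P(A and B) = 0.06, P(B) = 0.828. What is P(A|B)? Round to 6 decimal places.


P(A|B) = P(A and B) / P(B) = 0.06 / 0.828 = 5/69 ≈ 0.07246377

0.072464


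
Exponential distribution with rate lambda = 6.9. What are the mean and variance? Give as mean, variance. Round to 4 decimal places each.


mean = 1/lam, var = 1/lam^2
mean = 1 / 6.9 = 10/69 ≈ 0.144928
lam^2 = 6.9^2 = 47.61
var = 1 / 47.61 = 100/4761 ≈ 0.021004

0.1449, 0.0210


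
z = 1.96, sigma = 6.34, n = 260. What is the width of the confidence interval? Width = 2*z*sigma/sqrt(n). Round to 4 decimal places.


width = 2*z*sigma/sqrt(n)
2*z*sigma = 2 * 1.96 * 6.34 = 24.8528
sqrt(260) ≈ 16.124515
width = 24.8528 / 16.124515 ≈ 1.541305

1.5413


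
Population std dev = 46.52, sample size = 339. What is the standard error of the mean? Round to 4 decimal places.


SE = sigma / sqrt(n)
sqrt(339) ≈ 18.411953
SE = 46.52 / 18.411953 ≈ 2.526620

2.5266


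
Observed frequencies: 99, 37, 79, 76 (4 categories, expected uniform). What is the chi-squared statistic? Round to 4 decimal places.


chi2 = sum((O-E)^2/E), E = total/4
total = 291, E = 291/4 = 72.75
(99 - 72.75)^2 / 72.75 = 689.0625 / 72.75 = 3675/388 ≈ 9.471649
(37 - 72.75)^2 / 72.75 = 1278.0625 / 72.75 = 20449/1164 ≈ 17.567869
(79 - 72.75)^2 / 72.75 = 39.0625 / 72.75 = 625/1164 ≈ 0.536942
(76 - 72.75)^2 / 72.75 = 10.5625 / 72.75 = 169/1164 ≈ 0.145189
chi2 = 2689/97 ≈ 27.721649

27.7216


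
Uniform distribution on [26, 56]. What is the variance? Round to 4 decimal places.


Var = (b-a)^2 / 12
(b-a)^2 = (56 - 26)^2 = 900
Var = 900/12 = 75

75.0000


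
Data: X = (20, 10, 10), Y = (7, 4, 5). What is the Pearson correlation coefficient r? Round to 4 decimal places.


r = sum((xi-xbar)(yi-ybar)) / sqrt(sum((xi-xbar)^2) * sum((yi-ybar)^2))
n = 3, xbar = 40/3 ≈ 13.333333, ybar = 16/3 ≈ 5.333333
Sxy = sum((xi-xbar)(yi-ybar)) = 50/3 ≈ 16.666667
Sxx = sum((xi-xbar)^2) = 200/3 ≈ 66.666667
Syy = sum((yi-ybar)^2) = 14/3 ≈ 4.666667
sqrt(Sxx*Syy) ≈ 17.638342
r = Sxy / sqrt(Sxx*Syy) = 16.666667 / 17.638342 ≈ 0.944911

0.9449


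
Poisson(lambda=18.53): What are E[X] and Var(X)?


E[X] = Var(X) = lambda = 18.53

18.53, 18.53


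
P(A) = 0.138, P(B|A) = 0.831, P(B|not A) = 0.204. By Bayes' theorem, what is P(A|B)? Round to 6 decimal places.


P(A|B) = P(B|A)*P(A) / P(B), P(B) = P(B|A)*P(A) + P(B|not A)*P(not A)
P(B|A)*P(A) = 0.831 * 0.138 = 0.114678
P(B|not A)*P(not A) = 0.204 * 0.862 = 0.175848
P(B) = 0.114678 + 0.175848 = 0.290526
P(A|B) = 0.114678 / 0.290526 ≈ 0.39472543

0.394725


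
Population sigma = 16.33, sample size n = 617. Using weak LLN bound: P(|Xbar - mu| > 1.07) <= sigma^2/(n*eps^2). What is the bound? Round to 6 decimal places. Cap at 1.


bound = min(1, sigma^2/(n*eps^2))
sigma^2 = 16.33^2 = 266.6689
n*eps^2 = 617 * 1.07^2 = 617 * 1.1449 = 706.4033
sigma^2/(n*eps^2) = 266.6689 / 706.4033 ≈ 0.37750234

0.377502


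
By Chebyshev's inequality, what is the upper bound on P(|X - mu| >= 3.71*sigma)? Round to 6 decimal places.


P <= 1/k^2
k^2 = 3.71^2 = 13.7641
1/k^2 = 1 / 13.7641 ≈ 0.07265277

0.072653


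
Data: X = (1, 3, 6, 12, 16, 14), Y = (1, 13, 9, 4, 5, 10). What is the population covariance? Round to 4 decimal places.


Cov = (1/n)*sum((xi-xbar)(yi-ybar))
n = 6, xbar = 52/6 = 26/3 ≈ 8.666667, ybar = 42/6 = 7
sum((xi-xbar)(yi-ybar)) = -2
Cov = -2 / 6 = -1/3 ≈ -0.333333

-0.3333


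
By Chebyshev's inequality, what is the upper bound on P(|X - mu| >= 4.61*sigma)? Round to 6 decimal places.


P <= 1/k^2
k^2 = 4.61^2 = 21.2521
1/k^2 = 1 / 21.2521 ≈ 0.04705417

0.047054


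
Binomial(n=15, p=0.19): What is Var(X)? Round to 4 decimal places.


Var = n*p*(1-p) = 15 * 0.19 * 0.81 = 2.3085

2.3085


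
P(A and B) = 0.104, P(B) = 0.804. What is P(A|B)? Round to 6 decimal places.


P(A|B) = P(A and B) / P(B) = 0.104 / 0.804 = 26/201 ≈ 0.12935323

0.129353


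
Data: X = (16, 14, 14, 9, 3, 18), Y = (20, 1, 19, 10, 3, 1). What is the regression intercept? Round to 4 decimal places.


a = ybar - b*xbar, where b = sum((xi-xbar)(yi-ybar)) / sum((xi-xbar)^2)
n = 6, xbar = 74/6 = 37/3 ≈ 12.333333, ybar = 54/6 = 9
Sxy = sum((xi-xbar)(yi-ybar)) = 51
Sxx = sum((xi-xbar)^2) = 448/3 ≈ 149.333333
b = Sxy / Sxx = 153/448 ≈ 0.341518
a = 9 - 0.341518 * 12.333333 = 2145/448 ≈ 4.787946

4.7879


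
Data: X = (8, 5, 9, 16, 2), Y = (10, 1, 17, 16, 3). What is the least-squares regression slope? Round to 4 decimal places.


b = sum((xi-xbar)(yi-ybar)) / sum((xi-xbar)^2)
n = 5, xbar = 40/5 = 8, ybar = 47/5 = 9.4
Sxy = sum((xi-xbar)(yi-ybar)) = 124
Sxx = sum((xi-xbar)^2) = 110
b = Sxy / Sxx = 62/55 ≈ 1.127273

1.1273


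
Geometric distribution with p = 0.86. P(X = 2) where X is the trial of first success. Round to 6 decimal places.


P = (1-p)^(k-1) * p
(1-p)^(k-1) = 0.14^1 = 0.14
P = 0.14 * 0.86 = 0.1204

0.120400


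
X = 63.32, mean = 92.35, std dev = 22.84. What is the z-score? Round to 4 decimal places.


z = (X - mu) / sigma
X - mu = 63.32 - 92.35 = -29.03
z = -29.03 / 22.84 = -2903/2284 ≈ -1.271016

-1.2710


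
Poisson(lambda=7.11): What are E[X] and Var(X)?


E[X] = Var(X) = lambda = 7.11

7.11, 7.11


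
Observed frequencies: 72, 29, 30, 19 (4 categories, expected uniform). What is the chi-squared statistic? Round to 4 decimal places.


chi2 = sum((O-E)^2/E), E = total/4
total = 150, E = 150/4 = 37.5
(72 - 37.5)^2 / 37.5 = 1190.25 / 37.5 = 31.74
(29 - 37.5)^2 / 37.5 = 72.25 / 37.5 = 289/150 ≈ 1.926667
(30 - 37.5)^2 / 37.5 = 56.25 / 37.5 = 1.5
(19 - 37.5)^2 / 37.5 = 342.25 / 37.5 = 1369/150 ≈ 9.126667
chi2 = 3322/75 ≈ 44.293333

44.2933


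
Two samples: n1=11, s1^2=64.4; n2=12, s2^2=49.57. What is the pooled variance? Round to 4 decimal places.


sp^2 = ((n1-1)*s1^2 + (n2-1)*s2^2)/(n1+n2-2)
(n1-1)*s1^2 = 10 * 64.4 = 644
(n2-1)*s2^2 = 11 * 49.57 = 545.27
numerator = 644 + 545.27 = 1189.27
n1+n2-2 = 21
sp^2 = 1189.27 / 21 = 118927/2100 ≈ 56.631905

56.6319


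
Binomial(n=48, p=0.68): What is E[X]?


E[X] = n*p = 48 * 0.68 = 32.64

32.64


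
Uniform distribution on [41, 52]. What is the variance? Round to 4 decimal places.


Var = (b-a)^2 / 12
(b-a)^2 = (52 - 41)^2 = 121
Var = 121/12 ≈ 10.083333

10.0833


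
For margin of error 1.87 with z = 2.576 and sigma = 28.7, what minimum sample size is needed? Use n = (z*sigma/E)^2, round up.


z*sigma/E = 2.576 * 28.7 / 1.87 = 184828/4675 ≈ 39.535401
(z*sigma/E)^2 ≈ 1563.047938
round up: n = 1564

1564


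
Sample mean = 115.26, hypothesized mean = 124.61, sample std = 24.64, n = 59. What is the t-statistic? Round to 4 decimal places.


t = (xbar - mu0) / (s/sqrt(n))
xbar - mu0 = 115.26 - 124.61 = -9.35
sqrt(59) ≈ 7.68114575
s/sqrt(n) = 24.64 / 7.68114575 ≈ 3.20785477
t = -9.35 / 3.20785477 ≈ -2.914720

-2.9147


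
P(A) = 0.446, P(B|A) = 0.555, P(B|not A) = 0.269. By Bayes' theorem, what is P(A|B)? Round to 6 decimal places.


P(A|B) = P(B|A)*P(A) / P(B), P(B) = P(B|A)*P(A) + P(B|not A)*P(not A)
P(B|A)*P(A) = 0.555 * 0.446 = 0.24753
P(B|not A)*P(not A) = 0.269 * 0.554 = 0.149026
P(B) = 0.24753 + 0.149026 = 0.396556
P(A|B) = 0.24753 / 0.396556 ≈ 0.62419936

0.624199


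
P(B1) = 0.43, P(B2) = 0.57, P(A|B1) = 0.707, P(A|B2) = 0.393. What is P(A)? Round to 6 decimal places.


P(A) = P(A|B1)*P(B1) + P(A|B2)*P(B2)
P(A|B1)*P(B1) = 0.707 * 0.43 = 0.30401
P(A|B2)*P(B2) = 0.393 * 0.57 = 0.22401
P(A) = 0.30401 + 0.22401 = 0.52802

0.528020


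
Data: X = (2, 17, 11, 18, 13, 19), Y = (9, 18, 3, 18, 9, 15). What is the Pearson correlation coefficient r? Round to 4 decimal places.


r = sum((xi-xbar)(yi-ybar)) / sqrt(sum((xi-xbar)^2) * sum((yi-ybar)^2))
n = 6, xbar = 80/6 = 40/3 ≈ 13.333333, ybar = 72/6 = 12
Sxy = sum((xi-xbar)(yi-ybar)) = 123
Sxx = sum((xi-xbar)^2) = 604/3 ≈ 201.333333
Syy = sum((yi-ybar)^2) = 180
sqrt(Sxx*Syy) ≈ 190.368065
r = Sxy / sqrt(Sxx*Syy) = 123 / 190.368065 ≈ 0.646117

0.6461


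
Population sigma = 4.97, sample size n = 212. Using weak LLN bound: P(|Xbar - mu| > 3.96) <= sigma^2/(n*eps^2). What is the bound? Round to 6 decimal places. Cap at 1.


bound = min(1, sigma^2/(n*eps^2))
sigma^2 = 4.97^2 = 24.7009
n*eps^2 = 212 * 3.96^2 = 212 * 15.6816 = 3324.4992
sigma^2/(n*eps^2) = 24.7009 / 3324.4992 ≈ 0.00742996

0.007430


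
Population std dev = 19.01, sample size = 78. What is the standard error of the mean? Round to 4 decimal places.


SE = sigma / sqrt(n)
sqrt(78) ≈ 8.831761
SE = 19.01 / 8.831761 ≈ 2.152459

2.1525


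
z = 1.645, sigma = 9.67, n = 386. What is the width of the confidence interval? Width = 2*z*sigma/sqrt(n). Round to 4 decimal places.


width = 2*z*sigma/sqrt(n)
2*z*sigma = 2 * 1.645 * 9.67 = 31.8143
sqrt(386) ≈ 19.646883
width = 31.8143 / 19.646883 ≈ 1.619305

1.6193


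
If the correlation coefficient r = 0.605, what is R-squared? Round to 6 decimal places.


R^2 = r^2 = (0.605)^2 = 0.366025

0.366025


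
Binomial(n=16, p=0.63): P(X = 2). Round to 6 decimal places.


P = C(n,k) * p^k * (1-p)^(n-k)
C(16,2) = 120
p^k = 0.63^2 = 0.3969
(1-p)^(n-k) = 0.37^14 ≈ 0.0000009012061
P = 120 * 0.3969 * 0.0000009012061 ≈ 0.000043

0.000043


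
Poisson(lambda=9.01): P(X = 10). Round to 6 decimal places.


P = e^(-lam) * lam^k / k!
e^(-9.01) ≈ 0.0001221819
lam^k = 9.01^10 ≈ 3525720735.218296
k! = 10! = 3628800
P = 0.0001221819 * 3525720735.218296 / 3628800 ≈ 0.118711

0.118711


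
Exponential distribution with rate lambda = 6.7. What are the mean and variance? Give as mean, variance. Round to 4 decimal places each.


mean = 1/lam, var = 1/lam^2
mean = 1 / 6.7 = 10/67 ≈ 0.149254
lam^2 = 6.7^2 = 44.89
var = 1 / 44.89 = 100/4489 ≈ 0.022277

0.1493, 0.0223


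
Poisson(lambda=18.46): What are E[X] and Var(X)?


E[X] = Var(X) = lambda = 18.46

18.46, 18.46


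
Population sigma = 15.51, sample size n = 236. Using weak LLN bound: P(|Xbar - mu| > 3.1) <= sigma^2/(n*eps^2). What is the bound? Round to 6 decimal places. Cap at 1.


bound = min(1, sigma^2/(n*eps^2))
sigma^2 = 15.51^2 = 240.5601
n*eps^2 = 236 * 3.1^2 = 236 * 9.61 = 2267.96
sigma^2/(n*eps^2) = 240.5601 / 2267.96 ≈ 0.10606893

0.106069


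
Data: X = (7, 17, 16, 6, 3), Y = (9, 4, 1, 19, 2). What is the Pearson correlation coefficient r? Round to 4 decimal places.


r = sum((xi-xbar)(yi-ybar)) / sqrt(sum((xi-xbar)^2) * sum((yi-ybar)^2))
n = 5, xbar = 49/5 = 9.8, ybar = 35/5 = 7
Sxy = sum((xi-xbar)(yi-ybar)) = -76
Sxx = sum((xi-xbar)^2) = 158.8
Syy = sum((yi-ybar)^2) = 218
sqrt(Sxx*Syy) ≈ 186.060205
r = Sxy / sqrt(Sxx*Syy) = -76 / 186.060205 ≈ -0.408470

-0.4085


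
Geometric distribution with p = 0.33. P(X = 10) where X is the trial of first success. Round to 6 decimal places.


P = (1-p)^(k-1) * p
(1-p)^(k-1) = 0.67^9 ≈ 0.02720653
P = 0.02720653 * 0.33 ≈ 0.008978156

0.008978


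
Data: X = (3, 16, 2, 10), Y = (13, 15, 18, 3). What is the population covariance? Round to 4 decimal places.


Cov = (1/n)*sum((xi-xbar)(yi-ybar))
n = 4, xbar = 31/4 = 7.75, ybar = 49/4 = 12.25
sum((xi-xbar)(yi-ybar)) = -34.75
Cov = -34.75 / 4 = -8.6875

-8.6875


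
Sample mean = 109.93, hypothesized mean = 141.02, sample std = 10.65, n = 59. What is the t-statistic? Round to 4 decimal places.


t = (xbar - mu0) / (s/sqrt(n))
xbar - mu0 = 109.93 - 141.02 = -31.09
sqrt(59) ≈ 7.68114575
s/sqrt(n) = 10.65 / 7.68114575 ≈ 1.38651190
t = -31.09 / 1.38651190 ≈ -22.423176

-22.4232


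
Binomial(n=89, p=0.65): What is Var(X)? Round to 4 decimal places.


Var = n*p*(1-p) = 89 * 0.65 * 0.35 = 20.2475

20.2475


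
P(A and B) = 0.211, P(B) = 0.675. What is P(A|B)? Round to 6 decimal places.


P(A|B) = P(A and B) / P(B) = 0.211 / 0.675 = 211/675 ≈ 0.31259259

0.312593


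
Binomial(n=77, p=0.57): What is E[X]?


E[X] = n*p = 77 * 0.57 = 43.89

43.89


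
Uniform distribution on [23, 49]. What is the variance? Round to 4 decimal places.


Var = (b-a)^2 / 12
(b-a)^2 = (49 - 23)^2 = 676
Var = 676/12 ≈ 56.333333

56.3333


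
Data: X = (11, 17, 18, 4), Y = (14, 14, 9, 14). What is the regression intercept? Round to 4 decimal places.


a = ybar - b*xbar, where b = sum((xi-xbar)(yi-ybar)) / sum((xi-xbar)^2)
n = 4, xbar = 50/4 = 12.5, ybar = 51/4 = 12.75
Sxy = sum((xi-xbar)(yi-ybar)) = -27.5
Sxx = sum((xi-xbar)^2) = 125
b = Sxy / Sxx = -0.22
a = 12.75 - (-0.22) * 12.5 = 15.5

15.5000


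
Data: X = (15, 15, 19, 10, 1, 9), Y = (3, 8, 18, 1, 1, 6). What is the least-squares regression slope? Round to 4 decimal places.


b = sum((xi-xbar)(yi-ybar)) / sum((xi-xbar)^2)
n = 6, xbar = 69/6 = 11.5, ybar = 37/6 ≈ 6.166667
Sxy = sum((xi-xbar)(yi-ybar)) = 146.5
Sxx = sum((xi-xbar)^2) = 199.5
b = Sxy / Sxx = 293/399 ≈ 0.734336

0.7343


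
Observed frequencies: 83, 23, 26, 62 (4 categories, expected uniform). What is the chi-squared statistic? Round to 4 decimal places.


chi2 = sum((O-E)^2/E), E = total/4
total = 194, E = 194/4 = 48.5
(83 - 48.5)^2 / 48.5 = 1190.25 / 48.5 = 4761/194 ≈ 24.541237
(23 - 48.5)^2 / 48.5 = 650.25 / 48.5 = 2601/194 ≈ 13.407216
(26 - 48.5)^2 / 48.5 = 506.25 / 48.5 = 2025/194 ≈ 10.438144
(62 - 48.5)^2 / 48.5 = 182.25 / 48.5 = 729/194 ≈ 3.757732
chi2 = 5058/97 ≈ 52.144330

52.1443


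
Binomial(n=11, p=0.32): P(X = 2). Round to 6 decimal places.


P = C(n,k) * p^k * (1-p)^(n-k)
C(11,2) = 55
p^k = 0.32^2 = 0.1024
(1-p)^(n-k) = 0.68^9 ≈ 0.03108710
P = 55 * 0.1024 * 0.03108710 ≈ 0.175083

0.175083


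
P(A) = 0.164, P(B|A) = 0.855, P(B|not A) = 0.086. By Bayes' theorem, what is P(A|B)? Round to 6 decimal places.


P(A|B) = P(B|A)*P(A) / P(B), P(B) = P(B|A)*P(A) + P(B|not A)*P(not A)
P(B|A)*P(A) = 0.855 * 0.164 = 0.14022
P(B|not A)*P(not A) = 0.086 * 0.836 = 0.071896
P(B) = 0.14022 + 0.071896 = 0.212116
P(A|B) = 0.14022 / 0.212116 = 1845/2791 ≈ 0.66105339

0.661053


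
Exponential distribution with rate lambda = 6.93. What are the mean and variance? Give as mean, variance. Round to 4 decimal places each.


mean = 1/lam, var = 1/lam^2
mean = 1 / 6.93 = 100/693 ≈ 0.144300
lam^2 = 6.93^2 = 48.0249
var = 1 / 48.0249 ≈ 0.020823

0.1443, 0.0208
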